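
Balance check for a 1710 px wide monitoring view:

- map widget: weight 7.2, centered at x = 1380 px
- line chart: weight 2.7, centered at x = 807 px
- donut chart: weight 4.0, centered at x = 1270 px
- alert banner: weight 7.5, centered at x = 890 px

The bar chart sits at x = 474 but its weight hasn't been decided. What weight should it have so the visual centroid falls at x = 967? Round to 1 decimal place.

Known weights sum to 7.2 + 2.7 + 4.0 + 7.5 = 21.4; their moment is 7.2·1380 + 2.7·807 + 4.0·1270 + 7.5·890 = 23869.9.
Set Σw·x/Σw = 967: (23869.9 + 474w) = 967·(21.4 + w).
So w = (967·21.4 − 23869.9)/(474 − 967) = -3176.1/-493 ≈ 6.44.

w ≈ 6.4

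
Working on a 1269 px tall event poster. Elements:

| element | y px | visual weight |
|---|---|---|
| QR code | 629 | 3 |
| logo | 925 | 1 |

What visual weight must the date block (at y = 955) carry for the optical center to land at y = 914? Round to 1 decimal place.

Existing Σw = 4 (3 + 1); existing moment 3·629 + 1·925 = 2812.
Balance at y = 914 requires (2812 + w·955) / (4 + w) = 914.
So w = (914·4 − 2812)/(955 − 914) = 844/41 ≈ 20.59.

w ≈ 20.6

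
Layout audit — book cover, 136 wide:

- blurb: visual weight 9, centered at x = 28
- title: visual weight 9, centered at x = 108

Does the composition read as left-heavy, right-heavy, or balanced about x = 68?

Weights sum to 9 + 9 = 18.
x: (9·28 + 9·108) / 18 = 1224 / 18 ≈ 68.00
That equals the midline 68 — balanced.

balanced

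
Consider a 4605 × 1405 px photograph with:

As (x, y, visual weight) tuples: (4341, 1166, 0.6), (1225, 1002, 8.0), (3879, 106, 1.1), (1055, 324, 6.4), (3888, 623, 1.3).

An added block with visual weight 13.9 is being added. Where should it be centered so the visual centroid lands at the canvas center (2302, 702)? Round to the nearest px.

With the added block, Σw becomes 0.6 + 8.0 + 1.1 + 6.4 + 1.3 + 13.9 = 31.3.
x: need Σw·x = 31.3·2302 = 72052.6. Existing = 0.6·4341 + 8.0·1225 + 1.1·3879 + 6.4·1055 + 1.3·3888 = 28477.9. Remainder 43574.7 / 13.9 ≈ 3134.87.
y: need Σw·y = 31.3·702 = 21972.6. Existing = 0.6·1166 + 8.0·1002 + 1.1·106 + 6.4·324 + 1.3·623 = 11715.7. Remainder 10256.9 / 13.9 ≈ 737.91.

(3135, 738)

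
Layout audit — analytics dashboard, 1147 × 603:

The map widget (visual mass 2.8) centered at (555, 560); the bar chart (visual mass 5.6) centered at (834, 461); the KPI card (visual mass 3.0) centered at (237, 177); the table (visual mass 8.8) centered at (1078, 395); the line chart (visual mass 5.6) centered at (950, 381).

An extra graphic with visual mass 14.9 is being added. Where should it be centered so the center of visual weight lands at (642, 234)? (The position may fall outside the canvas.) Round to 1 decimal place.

(294.5, -51.4)

New total weight: (2.8 + 5.6 + 3.0 + 8.8 + 5.6) + 14.9 = 40.7.
Along x: (21741.8 + 14.9·x) / 40.7 = 642 (existing moment 2.8·555 + 5.6·834 + 3.0·237 + 8.8·1078 + 5.6·950 = 21741.8) ⇒ x = (26129.4 − 21741.8) / 14.9 ≈ 294.47.
Along y: (10290.2 + 14.9·y) / 40.7 = 234 (existing moment 2.8·560 + 5.6·461 + 3.0·177 + 8.8·395 + 5.6·381 = 10290.2) ⇒ y = (9523.8 − 10290.2) / 14.9 ≈ -51.44.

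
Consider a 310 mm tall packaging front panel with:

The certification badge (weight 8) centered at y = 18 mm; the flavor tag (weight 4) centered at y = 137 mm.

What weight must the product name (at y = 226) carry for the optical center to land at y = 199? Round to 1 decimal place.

w ≈ 62.8

Known weights sum to 8 + 4 = 12; their moment is 8·18 + 4·137 = 692.
Balance at y = 199 requires (692 + w·226) / (12 + w) = 199.
Rearranging, w·(226 − 199) = 199·12 − 692 = 1696, so w ≈ 1696/27 = 62.81.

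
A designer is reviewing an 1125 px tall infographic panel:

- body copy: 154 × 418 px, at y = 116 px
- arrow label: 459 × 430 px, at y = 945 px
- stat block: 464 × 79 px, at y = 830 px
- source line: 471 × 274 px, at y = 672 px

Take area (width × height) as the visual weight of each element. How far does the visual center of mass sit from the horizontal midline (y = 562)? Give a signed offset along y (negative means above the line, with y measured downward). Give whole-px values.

Taking area as weight: body copy 154·418 = 64372, arrow label 459·430 = 197370, stat block 464·79 = 36656, source line 471·274 = 129054. Sum 427452.
Σw·y = 64372·116 + 197370·945 + 36656·830 + 129054·672 = 311130570, so ȳ = 311130570/427452 ≈ 727.87.
Against y = 562, that's 727.87 − 562 = 165.87.

≈ 166 px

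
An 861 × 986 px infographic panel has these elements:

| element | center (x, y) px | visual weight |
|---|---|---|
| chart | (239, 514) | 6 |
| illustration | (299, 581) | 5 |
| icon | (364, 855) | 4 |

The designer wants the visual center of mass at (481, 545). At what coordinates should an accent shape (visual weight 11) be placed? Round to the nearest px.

New total weight: (6 + 5 + 4) + 11 = 26.
Along x: (4385 + 11·x) / 26 = 481 (existing moment 6·239 + 5·299 + 4·364 = 4385) ⇒ x = (12506 − 4385) / 11 ≈ 738.27.
Along y: (9409 + 11·y) / 26 = 545 (existing moment 6·514 + 5·581 + 4·855 = 9409) ⇒ y = (14170 − 9409) / 11 ≈ 432.82.

(738, 433)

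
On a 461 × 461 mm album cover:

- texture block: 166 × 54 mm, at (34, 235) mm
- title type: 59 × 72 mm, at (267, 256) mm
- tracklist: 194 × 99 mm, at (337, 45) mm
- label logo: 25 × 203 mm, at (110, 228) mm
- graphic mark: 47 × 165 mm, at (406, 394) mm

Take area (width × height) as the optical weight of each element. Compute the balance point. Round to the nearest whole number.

(257, 183)

Taking area as weight: texture block 166·54 = 8964, title type 59·72 = 4248, tracklist 194·99 = 19206, label logo 25·203 = 5075, graphic mark 47·165 = 7755. Sum 45248.
x-moment: 8964·34 + 4248·267 + 19206·337 + 5075·110 + 7755·406 = 11618194; centroid 11618194/45248 ≈ 256.77.
y-moment: 8964·235 + 4248·256 + 19206·45 + 5075·228 + 7755·394 = 8270868; centroid 8270868/45248 ≈ 182.79.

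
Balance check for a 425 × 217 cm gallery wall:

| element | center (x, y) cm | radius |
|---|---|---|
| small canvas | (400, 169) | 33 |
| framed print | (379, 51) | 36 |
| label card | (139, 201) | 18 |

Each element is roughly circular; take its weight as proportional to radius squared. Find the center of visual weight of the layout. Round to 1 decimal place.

Weights ∝ r²: small canvas 33² = 1089, framed print 36² = 1296, label card 18² = 324; Σw = 2709.
x: (1089·400 + 1296·379 + 324·139) / 2709 = 971820 / 2709 ≈ 358.74
y: (1089·169 + 1296·51 + 324·201) / 2709 = 315261 / 2709 ≈ 116.38

(358.7, 116.4)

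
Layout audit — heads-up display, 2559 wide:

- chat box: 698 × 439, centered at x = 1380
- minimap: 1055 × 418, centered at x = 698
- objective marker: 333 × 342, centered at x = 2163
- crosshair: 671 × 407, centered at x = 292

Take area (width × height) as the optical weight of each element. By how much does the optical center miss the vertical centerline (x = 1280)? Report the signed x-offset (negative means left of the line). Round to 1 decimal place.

Areas → weights: chat box 698·439 = 306422, minimap 1055·418 = 440990, objective marker 333·342 = 113886, crosshair 671·407 = 273097; Σw = 1134395.
Σw·x = 306422·1380 + 440990·698 + 113886·2163 + 273097·292 = 1056753122, so x̄ = 1056753122/1134395 ≈ 931.56.
Difference: 931.56 − 1280 ≈ -348.44.

≈ -348.4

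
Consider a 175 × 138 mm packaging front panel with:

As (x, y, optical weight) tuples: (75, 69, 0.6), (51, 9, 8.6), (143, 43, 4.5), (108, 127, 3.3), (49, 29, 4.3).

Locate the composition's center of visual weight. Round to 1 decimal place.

(79.5, 40.2)

Σw = 0.6 + 8.6 + 4.5 + 3.3 + 4.3 = 21.3.
x: (0.6·75 + 8.6·51 + 4.5·143 + 3.3·108 + 4.3·49) / 21.3 = 1694.2 / 21.3 ≈ 79.54
y: (0.6·69 + 8.6·9 + 4.5·43 + 3.3·127 + 4.3·29) / 21.3 = 856.1 / 21.3 ≈ 40.19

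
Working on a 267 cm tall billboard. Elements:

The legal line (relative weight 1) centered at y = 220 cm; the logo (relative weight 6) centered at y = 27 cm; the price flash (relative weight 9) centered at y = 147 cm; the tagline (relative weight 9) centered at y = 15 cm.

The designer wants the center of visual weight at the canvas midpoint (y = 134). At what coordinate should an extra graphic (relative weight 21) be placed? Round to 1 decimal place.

y ≈ 205.9

New total weight: (1 + 6 + 9 + 9) + 21 = 46.
Along y: (1840 + 21·y) / 46 = 134 (existing moment 1·220 + 6·27 + 9·147 + 9·15 = 1840) ⇒ y = (6164 − 1840) / 21 ≈ 205.90.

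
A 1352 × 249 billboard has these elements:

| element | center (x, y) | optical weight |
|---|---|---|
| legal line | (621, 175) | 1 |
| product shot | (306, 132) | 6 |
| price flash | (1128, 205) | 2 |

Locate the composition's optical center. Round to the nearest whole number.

Total weight = 1 + 6 + 2 = 9.
Σw·x = 1·621 + 6·306 + 2·1128 = 4713, so x̄ = 4713/9 ≈ 523.67.
Σw·y = 1·175 + 6·132 + 2·205 = 1377, so ȳ = 1377/9 ≈ 153.00.

(524, 153)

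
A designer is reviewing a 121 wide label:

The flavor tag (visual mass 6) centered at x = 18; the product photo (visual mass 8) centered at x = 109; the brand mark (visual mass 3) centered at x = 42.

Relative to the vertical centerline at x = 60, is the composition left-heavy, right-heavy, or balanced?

right-heavy

Total weight = 6 + 8 + 3 = 17.
x-moment: 6·18 + 8·109 + 3·42 = 1106; centroid 1106/17 ≈ 65.06.
65.1 lies right of the midline 60, so the layout is right-heavy.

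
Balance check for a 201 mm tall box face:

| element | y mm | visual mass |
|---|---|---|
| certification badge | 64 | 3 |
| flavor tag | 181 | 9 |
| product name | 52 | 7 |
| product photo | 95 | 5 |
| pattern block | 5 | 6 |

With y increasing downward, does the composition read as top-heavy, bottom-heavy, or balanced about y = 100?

top-heavy

Weights sum to 3 + 9 + 7 + 5 + 6 = 30.
Σw·y = 3·64 + 9·181 + 7·52 + 5·95 + 6·5 = 2690, so ȳ = 2690/30 ≈ 89.67.
Since 89.7 is above (smaller y than) 100, the composition reads top-heavy.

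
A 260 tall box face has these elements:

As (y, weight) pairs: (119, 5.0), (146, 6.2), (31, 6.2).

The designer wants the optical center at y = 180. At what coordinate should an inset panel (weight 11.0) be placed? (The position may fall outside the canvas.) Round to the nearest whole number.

After adding the inset panel, total weight = 5.0 + 6.2 + 6.2 + 11.0 = 28.4.
y: target moment 28.4×180 = 5112.0; current 5.0·119 + 6.2·146 + 6.2·31 = 1692.4; the inset panel supplies 3419.6, so y = 3419.6/11.0 ≈ 310.87.

y ≈ 311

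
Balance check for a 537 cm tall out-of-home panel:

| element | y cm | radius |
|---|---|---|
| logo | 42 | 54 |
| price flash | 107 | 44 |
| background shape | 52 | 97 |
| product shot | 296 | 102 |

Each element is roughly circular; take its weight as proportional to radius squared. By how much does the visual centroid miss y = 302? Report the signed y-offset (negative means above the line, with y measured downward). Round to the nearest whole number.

r² weights: logo 54² = 2916, price flash 44² = 1936, background shape 97² = 9409, product shot 102² = 10404. Total = 24665.
Σw·y = 2916·42 + 1936·107 + 9409·52 + 10404·296 = 3898476, so ȳ = 3898476/24665 ≈ 158.06.
Difference: 158.06 − 302 ≈ -143.94.

≈ -144 cm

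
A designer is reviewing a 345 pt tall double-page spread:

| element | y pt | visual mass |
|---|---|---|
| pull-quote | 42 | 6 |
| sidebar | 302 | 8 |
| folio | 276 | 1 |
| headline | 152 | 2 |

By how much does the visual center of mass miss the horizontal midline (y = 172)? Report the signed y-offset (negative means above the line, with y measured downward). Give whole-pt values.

≈ 19 pt

Total weight = 6 + 8 + 1 + 2 = 17.
y: (6·42 + 8·302 + 1·276 + 2·152) / 17 = 3248 / 17 ≈ 191.06
Offset from y = 172: 191.06 − 172 ≈ 19.06.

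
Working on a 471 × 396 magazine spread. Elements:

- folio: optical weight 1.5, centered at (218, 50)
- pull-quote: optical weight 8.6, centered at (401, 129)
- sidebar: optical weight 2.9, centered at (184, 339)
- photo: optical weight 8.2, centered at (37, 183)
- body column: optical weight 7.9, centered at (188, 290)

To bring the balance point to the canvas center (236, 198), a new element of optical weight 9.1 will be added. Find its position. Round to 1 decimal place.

After adding the new element, total weight = 1.5 + 8.6 + 2.9 + 8.2 + 7.9 + 9.1 = 38.2.
Along x: (6097.8 + 9.1·x) / 38.2 = 236 (existing moment 1.5·218 + 8.6·401 + 2.9·184 + 8.2·37 + 7.9·188 = 6097.8) ⇒ x = (9015.2 − 6097.8) / 9.1 ≈ 320.59.
Along y: (5959.1 + 9.1·y) / 38.2 = 198 (existing moment 1.5·50 + 8.6·129 + 2.9·339 + 8.2·183 + 7.9·290 = 5959.1) ⇒ y = (7563.6 − 5959.1) / 9.1 ≈ 176.32.

(320.6, 176.3)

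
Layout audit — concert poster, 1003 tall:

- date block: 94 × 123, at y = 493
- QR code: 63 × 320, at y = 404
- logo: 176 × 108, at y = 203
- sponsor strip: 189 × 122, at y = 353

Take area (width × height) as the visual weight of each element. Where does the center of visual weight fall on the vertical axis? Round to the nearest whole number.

Taking area as weight: date block 94·123 = 11562, QR code 63·320 = 20160, logo 176·108 = 19008, sponsor strip 189·122 = 23058. Sum 73788.
y: (11562·493 + 20160·404 + 19008·203 + 23058·353) / 73788 = 25842804 / 73788 ≈ 350.23

y ≈ 350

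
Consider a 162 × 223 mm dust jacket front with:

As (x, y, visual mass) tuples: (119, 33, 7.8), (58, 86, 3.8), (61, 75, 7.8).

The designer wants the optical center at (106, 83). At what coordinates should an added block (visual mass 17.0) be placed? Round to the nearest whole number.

(131, 109)

With the added block, Σw becomes 7.8 + 3.8 + 7.8 + 17.0 = 36.4.
x: target moment 36.4×106 = 3858.4; current 7.8·119 + 3.8·58 + 7.8·61 = 1624.4; the added block supplies 2234.0, so x = 2234.0/17.0 ≈ 131.41.
y: target moment 36.4×83 = 3021.2; current 7.8·33 + 3.8·86 + 7.8·75 = 1169.2; the added block supplies 1852.0, so y = 1852.0/17.0 ≈ 108.94.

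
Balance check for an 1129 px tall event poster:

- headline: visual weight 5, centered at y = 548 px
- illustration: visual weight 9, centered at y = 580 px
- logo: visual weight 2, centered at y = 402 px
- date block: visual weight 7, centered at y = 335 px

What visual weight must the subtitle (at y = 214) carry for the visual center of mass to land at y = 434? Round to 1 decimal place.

w ≈ 5.1

Fixed elements: Σw = 5 + 9 + 2 + 7 = 23, Σw·y = 5·548 + 9·580 + 2·402 + 7·335 = 11109.
Set Σw·y/Σw = 434: (11109 + 214w) = 434·(23 + w).
Solving: w = (434·23 − 11109) / (214 − 434) = -1127 / -220 ≈ 5.12.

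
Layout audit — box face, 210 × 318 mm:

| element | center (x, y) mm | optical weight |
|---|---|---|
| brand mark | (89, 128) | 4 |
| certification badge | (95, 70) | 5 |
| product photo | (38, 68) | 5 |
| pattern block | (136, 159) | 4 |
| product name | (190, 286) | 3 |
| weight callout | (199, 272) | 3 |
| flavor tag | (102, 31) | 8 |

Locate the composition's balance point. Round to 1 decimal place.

(110.9, 117.5)

Total weight = 4 + 5 + 5 + 4 + 3 + 3 + 8 = 32.
Σw·x = 4·89 + 5·95 + 5·38 + 4·136 + 3·190 + 3·199 + 8·102 = 3548, so x̄ = 3548/32 ≈ 110.88.
Σw·y = 4·128 + 5·70 + 5·68 + 4·159 + 3·286 + 3·272 + 8·31 = 3760, so ȳ = 3760/32 ≈ 117.50.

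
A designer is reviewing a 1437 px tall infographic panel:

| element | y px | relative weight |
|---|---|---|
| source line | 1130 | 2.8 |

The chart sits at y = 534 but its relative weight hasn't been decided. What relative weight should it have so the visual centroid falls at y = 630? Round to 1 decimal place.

The single fixed element contributes weight 2.8, moment 2.8·1130 = 3164.0.
Set Σw·y/Σw = 630: (3164.0 + 534w) = 630·(2.8 + w).
Solving: w = (630·2.8 − 3164.0) / (534 − 630) = -1400.0 / -96 ≈ 14.58.

w ≈ 14.6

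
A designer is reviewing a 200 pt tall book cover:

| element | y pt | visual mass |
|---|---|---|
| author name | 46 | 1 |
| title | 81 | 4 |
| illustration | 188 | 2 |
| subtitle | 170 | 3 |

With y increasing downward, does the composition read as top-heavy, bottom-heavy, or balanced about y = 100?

Total weight = 1 + 4 + 2 + 3 = 10.
y-moment: 1·46 + 4·81 + 2·188 + 3·170 = 1256; centroid 1256/10 ≈ 125.60.
125.6 vs midline 100 → bottom-heavy.

bottom-heavy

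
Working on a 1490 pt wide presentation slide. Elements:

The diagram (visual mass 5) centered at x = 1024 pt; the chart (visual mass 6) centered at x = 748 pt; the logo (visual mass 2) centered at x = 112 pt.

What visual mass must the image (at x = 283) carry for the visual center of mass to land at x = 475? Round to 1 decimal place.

Existing Σw = 13 (5 + 6 + 2); existing moment 5·1024 + 6·748 + 2·112 = 9832.
Balance at x = 475 requires (9832 + w·283) / (13 + w) = 475.
So w = (475·13 − 9832)/(283 − 475) = -3657/-192 ≈ 19.05.

w ≈ 19.0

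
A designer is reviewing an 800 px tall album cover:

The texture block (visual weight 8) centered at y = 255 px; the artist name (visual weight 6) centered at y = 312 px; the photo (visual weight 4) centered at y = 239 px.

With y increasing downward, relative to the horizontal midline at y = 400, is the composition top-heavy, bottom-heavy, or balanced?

top-heavy

Weights sum to 8 + 6 + 4 = 18.
y-moment: 8·255 + 6·312 + 4·239 = 4868; centroid 4868/18 ≈ 270.44.
270.4 vs midline 400 → top-heavy.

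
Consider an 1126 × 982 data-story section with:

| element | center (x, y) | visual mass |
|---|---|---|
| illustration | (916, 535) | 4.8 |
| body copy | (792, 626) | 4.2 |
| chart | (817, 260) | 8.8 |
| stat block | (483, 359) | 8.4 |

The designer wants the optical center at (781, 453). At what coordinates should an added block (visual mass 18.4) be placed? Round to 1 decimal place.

After adding the added block, total weight = 4.8 + 4.2 + 8.8 + 8.4 + 18.4 = 44.6.
Along x: (18970.0 + 18.4·x) / 44.6 = 781 (existing moment 4.8·916 + 4.2·792 + 8.8·817 + 8.4·483 = 18970.0) ⇒ x = (34832.6 − 18970.0) / 18.4 ≈ 862.10.
Along y: (10500.8 + 18.4·y) / 44.6 = 453 (existing moment 4.8·535 + 4.2·626 + 8.8·260 + 8.4·359 = 10500.8) ⇒ y = (20203.8 − 10500.8) / 18.4 ≈ 527.34.

(862.1, 527.3)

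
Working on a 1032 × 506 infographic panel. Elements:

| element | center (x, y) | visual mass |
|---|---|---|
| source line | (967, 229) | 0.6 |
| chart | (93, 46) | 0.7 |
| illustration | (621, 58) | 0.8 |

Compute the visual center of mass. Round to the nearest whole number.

(544, 103)

Σw = 0.6 + 0.7 + 0.8 = 2.1.
Σw·x = 0.6·967 + 0.7·93 + 0.8·621 = 1142.1, so x̄ = 1142.1/2.1 ≈ 543.86.
Σw·y = 0.6·229 + 0.7·46 + 0.8·58 = 216.0, so ȳ = 216.0/2.1 ≈ 102.86.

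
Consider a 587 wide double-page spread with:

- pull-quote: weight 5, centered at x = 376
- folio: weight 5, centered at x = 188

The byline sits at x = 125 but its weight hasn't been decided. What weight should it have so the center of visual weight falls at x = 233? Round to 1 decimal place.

Fixed elements: Σw = 5 + 5 = 10, Σw·x = 5·376 + 5·188 = 2820.
Balance at x = 233 requires (2820 + w·125) / (10 + w) = 233.
Rearranging, w·(125 − 233) = 233·10 − 2820 = -490, so w ≈ -490/-108 = 4.54.

w ≈ 4.5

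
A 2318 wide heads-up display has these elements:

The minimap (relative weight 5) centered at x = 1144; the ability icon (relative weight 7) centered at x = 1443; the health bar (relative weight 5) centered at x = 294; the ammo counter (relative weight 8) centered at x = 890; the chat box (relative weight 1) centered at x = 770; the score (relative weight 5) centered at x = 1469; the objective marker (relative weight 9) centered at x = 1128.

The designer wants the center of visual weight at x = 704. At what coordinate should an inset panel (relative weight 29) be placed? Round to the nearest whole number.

x ≈ 203

With the inset panel, Σw becomes 5 + 7 + 5 + 8 + 1 + 5 + 9 + 29 = 69.
Along x: (42678 + 29·x) / 69 = 704 (existing moment 5·1144 + 7·1443 + 5·294 + 8·890 + 1·770 + 5·1469 + 9·1128 = 42678) ⇒ x = (48576 − 42678) / 29 ≈ 203.38.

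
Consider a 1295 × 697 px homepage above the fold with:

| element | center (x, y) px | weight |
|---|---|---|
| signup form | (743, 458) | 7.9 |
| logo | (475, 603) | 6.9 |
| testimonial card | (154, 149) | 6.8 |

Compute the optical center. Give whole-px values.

(472, 407)

Total weight = 7.9 + 6.9 + 6.8 = 21.6.
Σw·x = 7.9·743 + 6.9·475 + 6.8·154 = 10194.4, so x̄ = 10194.4/21.6 ≈ 471.96.
Σw·y = 7.9·458 + 6.9·603 + 6.8·149 = 8792.1, so ȳ = 8792.1/21.6 ≈ 407.04.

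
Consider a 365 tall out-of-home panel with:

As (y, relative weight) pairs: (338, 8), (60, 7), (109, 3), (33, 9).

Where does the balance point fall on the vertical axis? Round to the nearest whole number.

Total weight = 8 + 7 + 3 + 9 = 27.
y-moment: 8·338 + 7·60 + 3·109 + 9·33 = 3748; centroid 3748/27 ≈ 138.81.

y ≈ 139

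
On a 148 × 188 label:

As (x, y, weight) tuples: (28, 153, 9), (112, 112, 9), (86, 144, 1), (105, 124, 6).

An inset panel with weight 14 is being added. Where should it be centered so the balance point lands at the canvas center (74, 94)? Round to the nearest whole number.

(65, 28)

New total weight: (9 + 9 + 1 + 6) + 14 = 39.
x: need Σw·x = 39·74 = 2886. Existing = 9·28 + 9·112 + 1·86 + 6·105 = 1976. Remainder 910 / 14 ≈ 65.00.
y: need Σw·y = 39·94 = 3666. Existing = 9·153 + 9·112 + 1·144 + 6·124 = 3273. Remainder 393 / 14 ≈ 28.07.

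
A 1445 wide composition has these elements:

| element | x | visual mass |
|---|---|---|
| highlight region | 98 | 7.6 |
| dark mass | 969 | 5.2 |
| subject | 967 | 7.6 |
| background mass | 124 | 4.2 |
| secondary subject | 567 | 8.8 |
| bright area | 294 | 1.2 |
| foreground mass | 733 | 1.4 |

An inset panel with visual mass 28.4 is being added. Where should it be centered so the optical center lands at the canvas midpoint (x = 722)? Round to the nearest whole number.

x ≈ 932

With the inset panel, Σw becomes 7.6 + 5.2 + 7.6 + 4.2 + 8.8 + 1.2 + 1.4 + 28.4 = 64.4.
x: need Σw·x = 64.4·722 = 46496.8. Existing = 7.6·98 + 5.2·969 + 7.6·967 + 4.2·124 + 8.8·567 + 1.2·294 + 1.4·733 = 20022.2. Remainder 26474.6 / 28.4 ≈ 932.20.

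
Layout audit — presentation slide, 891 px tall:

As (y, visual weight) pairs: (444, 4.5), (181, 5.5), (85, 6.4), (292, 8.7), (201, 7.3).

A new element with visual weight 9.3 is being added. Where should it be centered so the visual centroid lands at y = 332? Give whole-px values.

New total weight: (4.5 + 5.5 + 6.4 + 8.7 + 7.3) + 9.3 = 41.7.
Along y: (7545.2 + 9.3·y) / 41.7 = 332 (existing moment 4.5·444 + 5.5·181 + 6.4·85 + 8.7·292 + 7.3·201 = 7545.2) ⇒ y = (13844.4 − 7545.2) / 9.3 ≈ 677.33.

y ≈ 677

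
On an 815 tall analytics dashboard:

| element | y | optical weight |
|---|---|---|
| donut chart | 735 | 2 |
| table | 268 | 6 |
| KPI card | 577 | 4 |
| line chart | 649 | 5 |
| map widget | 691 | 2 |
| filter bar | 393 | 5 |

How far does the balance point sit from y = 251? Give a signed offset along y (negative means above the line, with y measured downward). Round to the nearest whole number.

≈ 248

Total weight = 2 + 6 + 4 + 5 + 2 + 5 = 24.
y-moment: 2·735 + 6·268 + 4·577 + 5·649 + 2·691 + 5·393 = 11978; centroid 11978/24 ≈ 499.08.
Against y = 251, that's 499.08 − 251 = 248.08.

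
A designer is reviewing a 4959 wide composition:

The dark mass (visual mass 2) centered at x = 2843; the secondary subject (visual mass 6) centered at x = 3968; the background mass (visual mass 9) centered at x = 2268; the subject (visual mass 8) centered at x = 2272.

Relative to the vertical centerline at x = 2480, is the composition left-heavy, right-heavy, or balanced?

right-heavy

Weights sum to 2 + 6 + 9 + 8 = 25.
x-moment: 2·2843 + 6·3968 + 9·2268 + 8·2272 = 68082; centroid 68082/25 ≈ 2723.28.
Since 2723.3 is right of 2480, the composition reads right-heavy.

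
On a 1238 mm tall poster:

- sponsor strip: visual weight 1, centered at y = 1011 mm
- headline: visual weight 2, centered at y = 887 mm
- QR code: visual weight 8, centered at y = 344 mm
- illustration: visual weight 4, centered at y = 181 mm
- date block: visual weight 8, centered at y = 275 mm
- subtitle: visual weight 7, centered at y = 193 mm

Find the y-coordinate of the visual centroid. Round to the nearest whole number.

y ≈ 327

Total weight = 1 + 2 + 8 + 4 + 8 + 7 = 30.
Σw·y = 1·1011 + 2·887 + 8·344 + 4·181 + 8·275 + 7·193 = 9812, so ȳ = 9812/30 ≈ 327.07.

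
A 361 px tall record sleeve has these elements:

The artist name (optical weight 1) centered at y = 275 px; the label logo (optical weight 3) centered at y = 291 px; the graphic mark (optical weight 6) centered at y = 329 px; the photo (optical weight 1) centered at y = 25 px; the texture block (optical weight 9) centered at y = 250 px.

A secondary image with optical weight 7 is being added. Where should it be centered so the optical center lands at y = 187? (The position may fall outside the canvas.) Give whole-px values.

y ≈ -50

New total weight: (1 + 3 + 6 + 1 + 9) + 7 = 27.
y: target moment 27×187 = 5049; current 1·275 + 3·291 + 6·329 + 1·25 + 9·250 = 5397; the secondary image supplies -348, so y = -348/7 ≈ -49.71.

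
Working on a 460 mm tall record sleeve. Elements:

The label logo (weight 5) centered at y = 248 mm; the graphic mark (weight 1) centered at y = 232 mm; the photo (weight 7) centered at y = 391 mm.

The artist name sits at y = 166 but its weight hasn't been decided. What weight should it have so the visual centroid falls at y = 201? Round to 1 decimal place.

Existing Σw = 13 (5 + 1 + 7); existing moment 5·248 + 1·232 + 7·391 = 4209.
Balance at y = 201 requires (4209 + w·166) / (13 + w) = 201.
Rearranging, w·(166 − 201) = 201·13 − 4209 = -1596, so w ≈ -1596/-35 = 45.60.

w ≈ 45.6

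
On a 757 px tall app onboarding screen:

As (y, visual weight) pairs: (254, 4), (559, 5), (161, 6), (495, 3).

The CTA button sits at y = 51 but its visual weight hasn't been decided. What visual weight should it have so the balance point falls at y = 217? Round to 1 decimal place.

w ≈ 14.2

Fixed elements: Σw = 4 + 5 + 6 + 3 = 18, Σw·y = 4·254 + 5·559 + 6·161 + 3·495 = 6262.
Set Σw·y/Σw = 217: (6262 + 51w) = 217·(18 + w).
Solving: w = (217·18 − 6262) / (51 − 217) = -2356 / -166 ≈ 14.19.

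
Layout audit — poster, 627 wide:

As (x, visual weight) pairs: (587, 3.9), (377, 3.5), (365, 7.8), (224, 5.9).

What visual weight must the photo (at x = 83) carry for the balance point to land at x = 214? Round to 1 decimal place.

Fixed elements: Σw = 3.9 + 3.5 + 7.8 + 5.9 = 21.1, Σw·x = 3.9·587 + 3.5·377 + 7.8·365 + 5.9·224 = 7777.4.
Balance at x = 214 requires (7777.4 + w·83) / (21.1 + w) = 214.
Solving: w = (214·21.1 − 7777.4) / (83 − 214) = -3262.0 / -131 ≈ 24.90.

w ≈ 24.9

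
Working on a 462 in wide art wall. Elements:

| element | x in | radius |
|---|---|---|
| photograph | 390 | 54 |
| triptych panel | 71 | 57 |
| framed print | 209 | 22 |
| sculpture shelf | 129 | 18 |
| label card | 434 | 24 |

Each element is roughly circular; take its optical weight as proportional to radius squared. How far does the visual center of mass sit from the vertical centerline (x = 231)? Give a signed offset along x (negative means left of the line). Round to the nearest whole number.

Weights ∝ r²: photograph 54² = 2916, triptych panel 57² = 3249, framed print 22² = 484, sculpture shelf 18² = 324, label card 24² = 576; Σw = 7549.
x: (2916·390 + 3249·71 + 484·209 + 324·129 + 576·434) / 7549 = 1760855 / 7549 ≈ 233.26
Against x = 231, that's 233.26 − 231 = 2.26.

≈ 2 in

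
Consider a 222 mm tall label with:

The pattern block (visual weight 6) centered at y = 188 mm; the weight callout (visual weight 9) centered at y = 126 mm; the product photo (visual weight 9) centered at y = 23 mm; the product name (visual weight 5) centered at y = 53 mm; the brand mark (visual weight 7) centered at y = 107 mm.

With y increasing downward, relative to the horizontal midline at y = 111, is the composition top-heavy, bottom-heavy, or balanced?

Σw = 6 + 9 + 9 + 5 + 7 = 36.
y: (6·188 + 9·126 + 9·23 + 5·53 + 7·107) / 36 = 3483 / 36 ≈ 96.75
96.8 vs midline 111 → top-heavy.

top-heavy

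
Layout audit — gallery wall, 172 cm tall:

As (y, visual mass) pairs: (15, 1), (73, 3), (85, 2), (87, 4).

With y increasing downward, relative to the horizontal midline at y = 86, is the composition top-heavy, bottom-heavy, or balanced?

top-heavy

Σw = 1 + 3 + 2 + 4 = 10.
Σw·y = 1·15 + 3·73 + 2·85 + 4·87 = 752, so ȳ = 752/10 ≈ 75.20.
75.2 vs midline 86 → top-heavy.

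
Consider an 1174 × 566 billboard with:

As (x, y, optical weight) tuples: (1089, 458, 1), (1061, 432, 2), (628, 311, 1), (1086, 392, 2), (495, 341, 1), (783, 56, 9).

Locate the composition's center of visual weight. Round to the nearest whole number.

Weights sum to 1 + 2 + 1 + 2 + 1 + 9 = 16.
x: moment 13553 / weight 16 ≈ 847.06
Σw·y = 3262; ȳ = 3262/16 ≈ 203.88.

(847, 204)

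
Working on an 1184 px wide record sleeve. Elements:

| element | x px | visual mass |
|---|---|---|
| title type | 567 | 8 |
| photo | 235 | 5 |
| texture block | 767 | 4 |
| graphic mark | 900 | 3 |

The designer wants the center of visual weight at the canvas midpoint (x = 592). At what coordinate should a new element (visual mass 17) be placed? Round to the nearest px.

x ≈ 613

After adding the new element, total weight = 8 + 5 + 4 + 3 + 17 = 37.
Along x: (11479 + 17·x) / 37 = 592 (existing moment 8·567 + 5·235 + 4·767 + 3·900 = 11479) ⇒ x = (21904 − 11479) / 17 ≈ 613.24.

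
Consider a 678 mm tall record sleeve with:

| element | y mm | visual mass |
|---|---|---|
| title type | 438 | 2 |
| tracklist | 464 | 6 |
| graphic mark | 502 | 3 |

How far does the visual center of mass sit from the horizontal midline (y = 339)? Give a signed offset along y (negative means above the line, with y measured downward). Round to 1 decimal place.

Total weight = 2 + 6 + 3 = 11.
y-moment: 2·438 + 6·464 + 3·502 = 5166; centroid 5166/11 ≈ 469.64.
Offset from y = 339: 469.64 − 339 ≈ 130.64.

≈ 130.6 mm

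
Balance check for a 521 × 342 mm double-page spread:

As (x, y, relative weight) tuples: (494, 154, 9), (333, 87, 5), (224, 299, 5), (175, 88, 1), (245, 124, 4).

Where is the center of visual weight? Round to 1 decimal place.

(349.4, 162.5)

Σw = 9 + 5 + 5 + 1 + 4 = 24.
x: (9·494 + 5·333 + 5·224 + 1·175 + 4·245) / 24 = 8386 / 24 ≈ 349.42
y: (9·154 + 5·87 + 5·299 + 1·88 + 4·124) / 24 = 3900 / 24 ≈ 162.50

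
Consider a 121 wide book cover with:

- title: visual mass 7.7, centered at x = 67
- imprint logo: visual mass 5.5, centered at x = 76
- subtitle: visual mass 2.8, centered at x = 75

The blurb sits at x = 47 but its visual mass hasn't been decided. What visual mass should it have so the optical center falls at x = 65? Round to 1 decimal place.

w ≈ 5.8

Known weights sum to 7.7 + 5.5 + 2.8 = 16.0; their moment is 7.7·67 + 5.5·76 + 2.8·75 = 1143.9.
Balance at x = 65 requires (1143.9 + w·47) / (16.0 + w) = 65.
Solving: w = (65·16.0 − 1143.9) / (47 − 65) = -103.9 / -18 ≈ 5.77.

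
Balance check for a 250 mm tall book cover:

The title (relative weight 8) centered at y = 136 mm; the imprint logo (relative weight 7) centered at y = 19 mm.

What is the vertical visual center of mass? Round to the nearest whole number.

y ≈ 81

Total weight = 8 + 7 = 15.
y-moment: 8·136 + 7·19 = 1221; centroid 1221/15 ≈ 81.40.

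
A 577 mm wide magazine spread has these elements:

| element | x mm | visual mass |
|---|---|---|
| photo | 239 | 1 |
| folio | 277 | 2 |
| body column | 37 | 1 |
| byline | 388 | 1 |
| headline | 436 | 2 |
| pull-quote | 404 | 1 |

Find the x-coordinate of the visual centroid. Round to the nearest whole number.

x ≈ 312

Σw = 1 + 2 + 1 + 1 + 2 + 1 = 8.
x: moment 2494 / weight 8 ≈ 311.75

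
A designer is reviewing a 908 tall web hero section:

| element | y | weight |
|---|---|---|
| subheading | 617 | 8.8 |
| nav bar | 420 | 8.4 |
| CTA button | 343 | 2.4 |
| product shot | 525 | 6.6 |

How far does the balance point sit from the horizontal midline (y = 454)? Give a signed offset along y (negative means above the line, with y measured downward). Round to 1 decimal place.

Total weight = 8.8 + 8.4 + 2.4 + 6.6 = 26.2.
Σw·y = 8.8·617 + 8.4·420 + 2.4·343 + 6.6·525 = 13245.8, so ȳ = 13245.8/26.2 ≈ 505.56.
Offset from y = 454: 505.56 − 454 ≈ 51.56.

≈ 51.6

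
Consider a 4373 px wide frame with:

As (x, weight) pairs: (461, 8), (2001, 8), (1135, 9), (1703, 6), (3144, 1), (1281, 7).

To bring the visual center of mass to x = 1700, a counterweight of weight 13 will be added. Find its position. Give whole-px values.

x ≈ 2782

After adding the counterweight, total weight = 8 + 8 + 9 + 6 + 1 + 7 + 13 = 52.
x: need Σw·x = 52·1700 = 88400. Existing = 8·461 + 8·2001 + 9·1135 + 6·1703 + 1·3144 + 7·1281 = 52240. Remainder 36160 / 13 ≈ 2781.54.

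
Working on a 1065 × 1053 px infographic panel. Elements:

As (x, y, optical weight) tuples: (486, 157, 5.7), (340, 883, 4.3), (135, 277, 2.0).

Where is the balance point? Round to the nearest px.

(375, 437)

Total weight = 5.7 + 4.3 + 2.0 = 12.0.
Σw·x = 5.7·486 + 4.3·340 + 2.0·135 = 4502.2, so x̄ = 4502.2/12.0 ≈ 375.18.
Σw·y = 5.7·157 + 4.3·883 + 2.0·277 = 5245.8, so ȳ = 5245.8/12.0 ≈ 437.15.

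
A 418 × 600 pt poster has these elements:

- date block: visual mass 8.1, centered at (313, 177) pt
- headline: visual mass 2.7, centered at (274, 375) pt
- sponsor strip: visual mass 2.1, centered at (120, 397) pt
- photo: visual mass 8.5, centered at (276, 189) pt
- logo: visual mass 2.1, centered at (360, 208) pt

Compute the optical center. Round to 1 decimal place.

(282.1, 226.5)

Weights sum to 8.1 + 2.7 + 2.1 + 8.5 + 2.1 = 23.5.
Σw·x = 8.1·313 + 2.7·274 + 2.1·120 + 8.5·276 + 2.1·360 = 6629.1, so x̄ = 6629.1/23.5 ≈ 282.09.
Σw·y = 8.1·177 + 2.7·375 + 2.1·397 + 8.5·189 + 2.1·208 = 5323.2, so ȳ = 5323.2/23.5 ≈ 226.52.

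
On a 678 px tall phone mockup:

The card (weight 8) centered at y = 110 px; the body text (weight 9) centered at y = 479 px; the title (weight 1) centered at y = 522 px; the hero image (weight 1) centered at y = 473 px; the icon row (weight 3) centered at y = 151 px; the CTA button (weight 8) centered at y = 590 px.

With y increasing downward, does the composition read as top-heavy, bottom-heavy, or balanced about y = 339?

bottom-heavy

Weights sum to 8 + 9 + 1 + 1 + 3 + 8 = 30.
Σw·y = 11359; ȳ = 11359/30 ≈ 378.63.
378.6 lies below (larger y than) the midline 339, so the layout is bottom-heavy.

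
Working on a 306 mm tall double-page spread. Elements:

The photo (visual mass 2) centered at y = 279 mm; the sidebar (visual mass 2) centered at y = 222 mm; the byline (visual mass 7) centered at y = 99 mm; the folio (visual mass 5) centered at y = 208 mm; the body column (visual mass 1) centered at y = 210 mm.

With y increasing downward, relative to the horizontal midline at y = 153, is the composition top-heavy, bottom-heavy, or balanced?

Total weight = 2 + 2 + 7 + 5 + 1 = 17.
y: (2·279 + 2·222 + 7·99 + 5·208 + 1·210) / 17 = 2945 / 17 ≈ 173.24
Since 173.2 is below (larger y than) 153, the composition reads bottom-heavy.

bottom-heavy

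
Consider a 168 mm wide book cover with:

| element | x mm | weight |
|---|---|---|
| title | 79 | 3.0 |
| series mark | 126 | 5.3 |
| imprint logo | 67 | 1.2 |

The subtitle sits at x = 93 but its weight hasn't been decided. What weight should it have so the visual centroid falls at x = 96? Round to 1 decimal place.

w ≈ 24.4

Fixed elements: Σw = 3.0 + 5.3 + 1.2 = 9.5, Σw·x = 3.0·79 + 5.3·126 + 1.2·67 = 985.2.
Set Σw·x/Σw = 96: (985.2 + 93w) = 96·(9.5 + w).
Rearranging, w·(93 − 96) = 96·9.5 − 985.2 = -73.2, so w ≈ -73.2/-3 = 24.40.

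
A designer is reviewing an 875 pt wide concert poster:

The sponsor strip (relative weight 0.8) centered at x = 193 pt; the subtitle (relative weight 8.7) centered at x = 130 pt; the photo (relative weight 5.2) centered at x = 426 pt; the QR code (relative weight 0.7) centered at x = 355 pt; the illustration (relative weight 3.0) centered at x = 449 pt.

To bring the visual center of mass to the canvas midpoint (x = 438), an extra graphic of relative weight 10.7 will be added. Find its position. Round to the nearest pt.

x ≈ 715

New total weight: (0.8 + 8.7 + 5.2 + 0.7 + 3.0) + 10.7 = 29.1.
Along x: (5096.1 + 10.7·x) / 29.1 = 438 (existing moment 0.8·193 + 8.7·130 + 5.2·426 + 0.7·355 + 3.0·449 = 5096.1) ⇒ x = (12745.8 − 5096.1) / 10.7 ≈ 714.93.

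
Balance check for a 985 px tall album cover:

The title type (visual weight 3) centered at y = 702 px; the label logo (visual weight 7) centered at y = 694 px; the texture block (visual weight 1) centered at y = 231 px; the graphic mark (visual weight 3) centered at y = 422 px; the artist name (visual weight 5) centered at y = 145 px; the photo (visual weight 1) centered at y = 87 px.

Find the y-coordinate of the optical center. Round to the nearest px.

Σw = 3 + 7 + 1 + 3 + 5 + 1 = 20.
y: moment 9273 / weight 20 ≈ 463.65

y ≈ 464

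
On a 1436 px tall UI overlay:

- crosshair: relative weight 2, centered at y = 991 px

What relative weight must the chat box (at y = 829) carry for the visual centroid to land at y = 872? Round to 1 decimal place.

w ≈ 5.5

Known: weight 2 with moment 2·991 = 1982.
Balance at y = 872 requires (1982 + w·829) / (2 + w) = 872.
So w = (872·2 − 1982)/(829 − 872) = -238/-43 ≈ 5.53.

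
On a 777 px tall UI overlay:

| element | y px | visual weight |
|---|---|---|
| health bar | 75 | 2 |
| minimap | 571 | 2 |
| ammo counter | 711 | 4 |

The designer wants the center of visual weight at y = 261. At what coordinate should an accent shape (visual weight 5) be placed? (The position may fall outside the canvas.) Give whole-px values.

y ≈ -149

New total weight: (2 + 2 + 4) + 5 = 13.
y: need Σw·y = 13·261 = 3393. Existing = 2·75 + 2·571 + 4·711 = 4136. Remainder -743 / 5 ≈ -148.60.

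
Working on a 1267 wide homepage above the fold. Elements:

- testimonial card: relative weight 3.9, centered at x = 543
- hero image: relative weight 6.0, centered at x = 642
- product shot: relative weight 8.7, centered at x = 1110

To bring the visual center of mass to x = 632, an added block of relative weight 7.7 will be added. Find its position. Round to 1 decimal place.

With the added block, Σw becomes 3.9 + 6.0 + 8.7 + 7.7 = 26.3.
x: target moment 26.3×632 = 16621.6; current 3.9·543 + 6.0·642 + 8.7·1110 = 15626.7; the added block supplies 994.9, so x = 994.9/7.7 ≈ 129.21.

x ≈ 129.2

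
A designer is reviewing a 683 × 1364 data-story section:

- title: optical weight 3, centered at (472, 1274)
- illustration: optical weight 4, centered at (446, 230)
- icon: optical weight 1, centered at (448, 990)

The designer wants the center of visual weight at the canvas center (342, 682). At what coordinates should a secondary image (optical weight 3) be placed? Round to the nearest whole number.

After adding the secondary image, total weight = 3 + 4 + 1 + 3 = 11.
Along x: (3648 + 3·x) / 11 = 342 (existing moment 3·472 + 4·446 + 1·448 = 3648) ⇒ x = (3762 − 3648) / 3 ≈ 38.00.
Along y: (5732 + 3·y) / 11 = 682 (existing moment 3·1274 + 4·230 + 1·990 = 5732) ⇒ y = (7502 − 5732) / 3 ≈ 590.00.

(38, 590)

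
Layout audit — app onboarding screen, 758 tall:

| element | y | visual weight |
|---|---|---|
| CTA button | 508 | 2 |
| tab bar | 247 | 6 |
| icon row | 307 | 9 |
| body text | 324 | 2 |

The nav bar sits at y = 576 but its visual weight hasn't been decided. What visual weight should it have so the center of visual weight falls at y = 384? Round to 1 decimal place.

Existing Σw = 19 (2 + 6 + 9 + 2); existing moment 2·508 + 6·247 + 9·307 + 2·324 = 5909.
Set Σw·y/Σw = 384: (5909 + 576w) = 384·(19 + w).
Solving: w = (384·19 − 5909) / (576 − 384) = 1387 / 192 ≈ 7.22.

w ≈ 7.2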